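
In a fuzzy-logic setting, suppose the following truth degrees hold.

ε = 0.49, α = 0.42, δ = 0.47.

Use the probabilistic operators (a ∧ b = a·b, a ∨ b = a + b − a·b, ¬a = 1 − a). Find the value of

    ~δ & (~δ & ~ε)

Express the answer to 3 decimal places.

~δ = 1 − 0.4700 = 0.5300
~δ = 1 − 0.4700 = 0.5300
~ε = 1 − 0.4900 = 0.5100
~δ & ~ε = a·b on (0.5300, 0.5100) = 0.2703
~δ & (~δ & ~ε) = a·b on (0.5300, 0.2703) = 0.1433

0.143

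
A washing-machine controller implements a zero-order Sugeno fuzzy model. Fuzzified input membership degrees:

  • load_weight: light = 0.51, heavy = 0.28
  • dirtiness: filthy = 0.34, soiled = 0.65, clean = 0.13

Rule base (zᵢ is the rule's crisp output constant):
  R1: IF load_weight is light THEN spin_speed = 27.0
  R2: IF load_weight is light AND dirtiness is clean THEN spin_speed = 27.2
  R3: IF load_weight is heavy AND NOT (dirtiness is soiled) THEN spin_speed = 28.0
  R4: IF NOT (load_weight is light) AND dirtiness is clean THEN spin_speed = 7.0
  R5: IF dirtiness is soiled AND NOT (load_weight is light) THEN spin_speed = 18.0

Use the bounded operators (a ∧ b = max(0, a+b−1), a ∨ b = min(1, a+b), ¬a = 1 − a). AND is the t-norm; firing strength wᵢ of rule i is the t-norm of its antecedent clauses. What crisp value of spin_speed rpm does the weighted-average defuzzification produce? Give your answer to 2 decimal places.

25.06

R1 (z=27.0): light=0.51 → w = 0.51
R2 (z=27.2): light=0.51, clean=0.13; AND[max(0, a+b−1)] → w = 0.00
R3 (z=28.0): heavy=0.28, ¬soiled=1−0.65=0.35; AND[max(0, a+b−1)] → w = 0.00
R4 (z=7.0): ¬light=1−0.51=0.49, clean=0.13; AND[max(0, a+b−1)] → w = 0.00
R5 (z=18.0): soiled=0.65, ¬light=1−0.51=0.49; AND[max(0, a+b−1)] → w = 0.14
Weighted average = (0.51·27.0 + 0.00·27.2 + 0.00·28.0 + 0.00·7.0 + 0.14·18.0) / (0.51 + 0.00 + 0.00 + 0.00 + 0.14)
  = 16.2900 / 0.6500 = 25.06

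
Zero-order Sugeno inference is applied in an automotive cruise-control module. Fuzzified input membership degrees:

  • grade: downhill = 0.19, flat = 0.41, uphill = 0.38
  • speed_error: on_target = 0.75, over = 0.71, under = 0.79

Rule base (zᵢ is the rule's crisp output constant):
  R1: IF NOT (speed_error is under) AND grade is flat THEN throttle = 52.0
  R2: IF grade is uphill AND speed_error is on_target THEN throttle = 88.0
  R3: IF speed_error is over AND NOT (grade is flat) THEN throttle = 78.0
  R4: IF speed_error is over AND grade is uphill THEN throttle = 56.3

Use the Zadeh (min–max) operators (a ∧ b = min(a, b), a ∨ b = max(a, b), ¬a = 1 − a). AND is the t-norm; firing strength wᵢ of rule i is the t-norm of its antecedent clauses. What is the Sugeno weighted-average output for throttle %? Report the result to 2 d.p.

R1 (z=52.0): ¬under=1−0.79=0.21, flat=0.41; AND[min(a, b)] → w = 0.21
R2 (z=88.0): uphill=0.38, on_target=0.75; AND[min(a, b)] → w = 0.38
R3 (z=78.0): over=0.71, ¬flat=1−0.41=0.59; AND[min(a, b)] → w = 0.59
R4 (z=56.3): over=0.71, uphill=0.38; AND[min(a, b)] → w = 0.38
Weighted average = (0.21·52.0 + 0.38·88.0 + 0.59·78.0 + 0.38·56.3) / (0.21 + 0.38 + 0.59 + 0.38)
  = 111.7740 / 1.5600 = 71.65

71.65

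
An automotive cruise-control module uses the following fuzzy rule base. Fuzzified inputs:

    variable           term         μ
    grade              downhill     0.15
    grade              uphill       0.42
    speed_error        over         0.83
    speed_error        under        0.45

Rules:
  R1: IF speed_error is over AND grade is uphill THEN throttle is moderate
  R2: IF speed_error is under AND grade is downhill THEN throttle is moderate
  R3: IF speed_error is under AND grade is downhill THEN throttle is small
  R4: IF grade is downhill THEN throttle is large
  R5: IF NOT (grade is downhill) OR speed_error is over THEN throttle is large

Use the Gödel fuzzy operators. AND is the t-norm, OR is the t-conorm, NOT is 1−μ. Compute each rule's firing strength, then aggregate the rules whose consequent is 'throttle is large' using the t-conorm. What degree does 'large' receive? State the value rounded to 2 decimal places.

R1: over=0.83, uphill=0.42; AND[min(a, b)] → w = 0.42
R2: under=0.45, downhill=0.15; AND[min(a, b)] → w = 0.15
R3: under=0.45, downhill=0.15; AND[min(a, b)] → w = 0.15
R4: downhill=0.15 → w = 0.15
R5: ¬downhill=1−0.15=0.85, over=0.83; OR[max(a, b)] → w = 0.85
Rules with consequent 'large': {R4, R5} → strengths 0.15, 0.85
Aggregate via t-conorm [max(a, b)]: 0.85

0.85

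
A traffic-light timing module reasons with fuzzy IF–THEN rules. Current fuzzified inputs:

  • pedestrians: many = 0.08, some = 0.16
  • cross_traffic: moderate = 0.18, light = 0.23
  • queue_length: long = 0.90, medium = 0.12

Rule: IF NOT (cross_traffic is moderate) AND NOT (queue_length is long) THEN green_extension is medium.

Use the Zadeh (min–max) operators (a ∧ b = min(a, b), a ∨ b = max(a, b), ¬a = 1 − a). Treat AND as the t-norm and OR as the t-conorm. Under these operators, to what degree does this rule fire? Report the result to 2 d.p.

0.10

firing strength: ¬moderate=1−0.18=0.82, ¬long=1−0.90=0.10; AND[min(a, b)] → w = 0.10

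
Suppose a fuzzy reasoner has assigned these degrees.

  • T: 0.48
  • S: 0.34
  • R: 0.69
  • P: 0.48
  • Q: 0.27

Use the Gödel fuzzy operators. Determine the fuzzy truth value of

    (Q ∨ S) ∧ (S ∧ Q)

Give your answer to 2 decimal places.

Q ∨ S = max(a, b) on (0.27, 0.34) = 0.34
S ∧ Q = min(a, b) on (0.34, 0.27) = 0.27
(Q ∨ S) ∧ (S ∧ Q) = min(a, b) on (0.34, 0.27) = 0.27

0.27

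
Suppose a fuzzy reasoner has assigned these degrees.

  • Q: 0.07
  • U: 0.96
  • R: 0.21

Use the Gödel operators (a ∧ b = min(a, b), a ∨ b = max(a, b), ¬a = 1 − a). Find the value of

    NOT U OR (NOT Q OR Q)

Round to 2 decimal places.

0.93

NOT U = 1 − 0.96 = 0.04
NOT Q = 1 − 0.07 = 0.93
NOT Q OR Q = max(a, b) on (0.93, 0.07) = 0.93
NOT U OR (NOT Q OR Q) = max(a, b) on (0.04, 0.93) = 0.93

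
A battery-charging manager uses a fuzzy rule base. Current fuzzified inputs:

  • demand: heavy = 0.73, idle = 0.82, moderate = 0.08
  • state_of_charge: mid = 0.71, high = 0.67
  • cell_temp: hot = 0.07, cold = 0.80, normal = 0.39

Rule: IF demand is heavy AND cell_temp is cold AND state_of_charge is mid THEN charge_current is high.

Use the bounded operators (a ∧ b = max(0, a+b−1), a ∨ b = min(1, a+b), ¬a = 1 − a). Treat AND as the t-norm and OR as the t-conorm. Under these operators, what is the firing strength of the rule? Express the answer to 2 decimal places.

firing strength: heavy=0.73, cold=0.80, mid=0.71; AND[max(0, a+b−1)] → w = 0.24

0.24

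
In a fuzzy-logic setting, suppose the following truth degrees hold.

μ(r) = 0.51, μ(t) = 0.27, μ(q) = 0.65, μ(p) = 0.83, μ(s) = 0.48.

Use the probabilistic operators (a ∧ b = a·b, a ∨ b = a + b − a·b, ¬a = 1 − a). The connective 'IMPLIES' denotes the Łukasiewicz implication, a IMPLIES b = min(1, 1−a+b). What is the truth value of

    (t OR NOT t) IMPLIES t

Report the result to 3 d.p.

0.467

NOT t = 1 − 0.2700 = 0.7300
t OR NOT t = a + b − a·b on (0.2700, 0.7300) = 0.8029
(t OR NOT t) IMPLIES t  [Łukasiewicz: min(1, 1−a+b)] with a=0.8029, b=0.2700 → 0.4671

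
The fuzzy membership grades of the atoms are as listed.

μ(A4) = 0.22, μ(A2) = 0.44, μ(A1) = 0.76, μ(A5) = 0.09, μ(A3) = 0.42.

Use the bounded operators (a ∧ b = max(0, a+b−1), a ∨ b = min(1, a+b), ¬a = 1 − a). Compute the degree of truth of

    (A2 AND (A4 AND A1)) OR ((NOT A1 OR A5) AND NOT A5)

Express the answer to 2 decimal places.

A4 AND A1 = max(0, a+b−1) on (0.22, 0.76) = 0.00
A2 AND (A4 AND A1) = max(0, a+b−1) on (0.44, 0.00) = 0.00
NOT A1 = 1 − 0.76 = 0.24
NOT A1 OR A5 = min(1, a+b) on (0.24, 0.09) = 0.33
NOT A5 = 1 − 0.09 = 0.91
(NOT A1 OR A5) AND NOT A5 = max(0, a+b−1) on (0.33, 0.91) = 0.24
(A2 AND (A4 AND A1)) OR ((NOT A1 OR A5) AND NOT A5) = min(1, a+b) on (0.00, 0.24) = 0.24

0.24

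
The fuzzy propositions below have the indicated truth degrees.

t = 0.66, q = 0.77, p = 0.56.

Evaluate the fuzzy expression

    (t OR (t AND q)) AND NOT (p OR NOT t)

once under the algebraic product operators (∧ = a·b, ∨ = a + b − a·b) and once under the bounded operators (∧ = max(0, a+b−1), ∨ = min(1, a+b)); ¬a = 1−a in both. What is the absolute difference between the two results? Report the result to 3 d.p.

Under algebraic product:
  t AND q = a·b on (0.6600, 0.7700) = 0.5082
  t OR (t AND q) = a + b − a·b on (0.6600, 0.5082) = 0.8328
  NOT t = 1 − 0.6600 = 0.3400
  p OR NOT t = a + b − a·b on (0.5600, 0.3400) = 0.7096
  NOT (p OR NOT t) = 1 − 0.7096 = 0.2904
  (t OR (t AND q)) AND NOT (p OR NOT t) = a·b on (0.8328, 0.2904) = 0.2418
  → value = 0.2418
Under bounded:
  t AND q = max(0, a+b−1) on (0.66, 0.77) = 0.43
  t OR (t AND q) = min(1, a+b) on (0.66, 0.43) = 1.00
  NOT t = 1 − 0.66 = 0.34
  p OR NOT t = min(1, a+b) on (0.56, 0.34) = 0.90
  NOT (p OR NOT t) = 1 − 0.90 = 0.10
  (t OR (t AND q)) AND NOT (p OR NOT t) = max(0, a+b−1) on (1.00, 0.10) = 0.10
  → value = 0.1000
|0.2418 − 0.1000| = 0.142

0.142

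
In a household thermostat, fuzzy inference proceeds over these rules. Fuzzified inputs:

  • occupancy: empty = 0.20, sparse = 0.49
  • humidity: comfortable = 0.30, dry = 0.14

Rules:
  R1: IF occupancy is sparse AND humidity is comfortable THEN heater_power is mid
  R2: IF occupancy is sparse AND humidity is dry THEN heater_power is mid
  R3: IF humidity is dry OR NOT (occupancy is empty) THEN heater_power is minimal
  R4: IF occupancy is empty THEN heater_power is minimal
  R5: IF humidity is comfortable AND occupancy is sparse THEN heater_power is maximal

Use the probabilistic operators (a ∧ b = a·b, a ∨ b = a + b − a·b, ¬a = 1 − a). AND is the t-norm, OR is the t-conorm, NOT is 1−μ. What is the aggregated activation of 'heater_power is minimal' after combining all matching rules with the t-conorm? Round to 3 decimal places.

0.862

R1: sparse=0.49, comfortable=0.30; AND[a·b] → w = 0.1470
R2: sparse=0.49, dry=0.14; AND[a·b] → w = 0.0686
R3: dry=0.14, ¬empty=1−0.20=0.80; OR[a + b − a·b] → w = 0.8280
R4: empty=0.20 → w = 0.2000
R5: comfortable=0.30, sparse=0.49; AND[a·b] → w = 0.1470
Rules with consequent 'minimal': {R3, R4} → strengths 0.8280, 0.2000
Aggregate via t-conorm [a + b − a·b]: 0.8624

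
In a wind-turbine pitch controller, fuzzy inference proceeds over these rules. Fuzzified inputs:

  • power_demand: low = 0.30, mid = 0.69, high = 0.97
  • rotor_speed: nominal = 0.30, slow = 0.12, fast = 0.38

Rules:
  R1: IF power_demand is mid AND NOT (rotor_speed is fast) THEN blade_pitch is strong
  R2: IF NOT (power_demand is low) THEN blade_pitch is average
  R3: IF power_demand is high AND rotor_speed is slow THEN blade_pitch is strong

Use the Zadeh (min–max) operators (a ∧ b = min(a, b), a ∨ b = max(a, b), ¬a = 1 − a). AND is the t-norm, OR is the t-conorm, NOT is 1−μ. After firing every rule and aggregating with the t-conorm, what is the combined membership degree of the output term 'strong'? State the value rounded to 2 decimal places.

R1: mid=0.69, ¬fast=1−0.38=0.62; AND[min(a, b)] → w = 0.62
R2: ¬low=1−0.30=0.70 → w = 0.70
R3: high=0.97, slow=0.12; AND[min(a, b)] → w = 0.12
Rules with consequent 'strong': {R1, R3} → strengths 0.62, 0.12
Aggregate via t-conorm [max(a, b)]: 0.62

0.62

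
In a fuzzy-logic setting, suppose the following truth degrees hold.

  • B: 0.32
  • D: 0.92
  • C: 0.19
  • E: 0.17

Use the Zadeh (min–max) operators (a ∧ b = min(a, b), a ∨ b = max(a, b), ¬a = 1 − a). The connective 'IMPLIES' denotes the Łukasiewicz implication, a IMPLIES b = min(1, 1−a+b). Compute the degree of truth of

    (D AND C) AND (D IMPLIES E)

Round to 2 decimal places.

0.19

D AND C = min(a, b) on (0.92, 0.19) = 0.19
D IMPLIES E  [Łukasiewicz: min(1, 1−a+b)] with a=0.92, b=0.17 → 0.25
(D AND C) AND (D IMPLIES E) = min(a, b) on (0.19, 0.25) = 0.19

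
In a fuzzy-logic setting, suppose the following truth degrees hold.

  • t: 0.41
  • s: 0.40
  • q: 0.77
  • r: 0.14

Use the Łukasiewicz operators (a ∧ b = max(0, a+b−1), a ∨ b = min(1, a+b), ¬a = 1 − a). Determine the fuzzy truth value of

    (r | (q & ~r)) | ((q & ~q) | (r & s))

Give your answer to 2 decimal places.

~r = 1 − 0.14 = 0.86
q & ~r = max(0, a+b−1) on (0.77, 0.86) = 0.63
r | (q & ~r) = min(1, a+b) on (0.14, 0.63) = 0.77
~q = 1 − 0.77 = 0.23
q & ~q = max(0, a+b−1) on (0.77, 0.23) = 0.00
r & s = max(0, a+b−1) on (0.14, 0.40) = 0.00
(q & ~q) | (r & s) = min(1, a+b) on (0.00, 0.00) = 0.00
(r | (q & ~r)) | ((q & ~q) | (r & s)) = min(1, a+b) on (0.77, 0.00) = 0.77

0.77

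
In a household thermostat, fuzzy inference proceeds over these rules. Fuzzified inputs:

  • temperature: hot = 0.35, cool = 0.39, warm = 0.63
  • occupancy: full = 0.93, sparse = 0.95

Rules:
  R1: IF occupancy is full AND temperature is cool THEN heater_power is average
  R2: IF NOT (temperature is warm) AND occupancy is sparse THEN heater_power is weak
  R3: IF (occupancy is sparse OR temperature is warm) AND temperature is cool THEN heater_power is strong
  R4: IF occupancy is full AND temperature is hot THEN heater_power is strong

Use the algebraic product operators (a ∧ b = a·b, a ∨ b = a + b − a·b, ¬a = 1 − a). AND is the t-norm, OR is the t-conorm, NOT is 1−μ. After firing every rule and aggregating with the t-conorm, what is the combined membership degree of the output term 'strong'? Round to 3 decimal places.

0.584

R1: full=0.93, cool=0.39; AND[a·b] → w = 0.3627
R2: ¬warm=1−0.63=0.37, sparse=0.95; AND[a·b] → w = 0.3515
R3: (sparse=0.95 OR warm=0.63) = 0.9815; AND[a·b] with cool=0.39 → w = 0.3828
R4: full=0.93, hot=0.35; AND[a·b] → w = 0.3255
Rules with consequent 'strong': {R3, R4} → strengths 0.3828, 0.3255
Aggregate via t-conorm [a + b − a·b]: 0.5837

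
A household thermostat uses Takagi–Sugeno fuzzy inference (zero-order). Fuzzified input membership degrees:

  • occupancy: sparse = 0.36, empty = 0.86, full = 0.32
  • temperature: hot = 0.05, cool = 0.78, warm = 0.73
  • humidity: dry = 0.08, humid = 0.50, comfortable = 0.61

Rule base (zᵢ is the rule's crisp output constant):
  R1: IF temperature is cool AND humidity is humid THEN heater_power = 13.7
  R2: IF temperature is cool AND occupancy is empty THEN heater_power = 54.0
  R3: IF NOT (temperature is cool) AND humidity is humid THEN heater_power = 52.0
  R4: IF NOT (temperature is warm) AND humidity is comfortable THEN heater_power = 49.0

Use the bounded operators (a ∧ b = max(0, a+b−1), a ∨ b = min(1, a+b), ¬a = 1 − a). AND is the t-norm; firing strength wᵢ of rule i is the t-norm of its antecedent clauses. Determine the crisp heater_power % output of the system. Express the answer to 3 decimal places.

R1 (z=13.7): cool=0.78, humid=0.50; AND[max(0, a+b−1)] → w = 0.28
R2 (z=54.0): cool=0.78, empty=0.86; AND[max(0, a+b−1)] → w = 0.64
R3 (z=52.0): ¬cool=1−0.78=0.22, humid=0.50; AND[max(0, a+b−1)] → w = 0.00
R4 (z=49.0): ¬warm=1−0.73=0.27, comfortable=0.61; AND[max(0, a+b−1)] → w = 0.00
Weighted average = (0.28·13.7 + 0.64·54.0 + 0.00·52.0 + 0.00·49.0) / (0.28 + 0.64 + 0.00 + 0.00)
  = 38.3960 / 0.9200 = 41.735

41.735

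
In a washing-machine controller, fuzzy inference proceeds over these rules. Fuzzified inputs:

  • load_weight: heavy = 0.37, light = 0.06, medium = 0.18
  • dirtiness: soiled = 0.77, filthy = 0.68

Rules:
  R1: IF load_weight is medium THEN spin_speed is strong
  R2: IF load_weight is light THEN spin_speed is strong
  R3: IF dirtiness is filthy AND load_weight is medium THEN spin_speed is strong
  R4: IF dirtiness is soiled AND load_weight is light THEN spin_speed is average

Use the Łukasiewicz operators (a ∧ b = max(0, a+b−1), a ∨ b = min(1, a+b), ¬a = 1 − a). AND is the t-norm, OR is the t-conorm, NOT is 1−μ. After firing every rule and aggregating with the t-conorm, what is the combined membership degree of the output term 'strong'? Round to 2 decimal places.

0.24

R1: medium=0.18 → w = 0.18
R2: light=0.06 → w = 0.06
R3: filthy=0.68, medium=0.18; AND[max(0, a+b−1)] → w = 0.00
R4: soiled=0.77, light=0.06; AND[max(0, a+b−1)] → w = 0.00
Rules with consequent 'strong': {R1, R2, R3} → strengths 0.18, 0.06, 0.00
Aggregate via t-conorm [min(1, a+b)]: 0.24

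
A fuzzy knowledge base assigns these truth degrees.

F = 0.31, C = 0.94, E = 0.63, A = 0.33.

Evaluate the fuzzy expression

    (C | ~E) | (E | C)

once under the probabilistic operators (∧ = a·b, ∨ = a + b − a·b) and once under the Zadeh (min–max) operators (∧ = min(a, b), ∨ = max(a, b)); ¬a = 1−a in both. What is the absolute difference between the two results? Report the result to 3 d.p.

Under probabilistic:
  ~E = 1 − 0.6300 = 0.3700
  C | ~E = a + b − a·b on (0.9400, 0.3700) = 0.9622
  E | C = a + b − a·b on (0.6300, 0.9400) = 0.9778
  (C | ~E) | (E | C) = a + b − a·b on (0.9622, 0.9778) = 0.9992
  → value = 0.9992
Under Zadeh (min–max):
  ~E = 1 − 0.63 = 0.37
  C | ~E = max(a, b) on (0.94, 0.37) = 0.94
  E | C = max(a, b) on (0.63, 0.94) = 0.94
  (C | ~E) | (E | C) = max(a, b) on (0.94, 0.94) = 0.94
  → value = 0.9400
|0.9992 − 0.9400| = 0.059

0.059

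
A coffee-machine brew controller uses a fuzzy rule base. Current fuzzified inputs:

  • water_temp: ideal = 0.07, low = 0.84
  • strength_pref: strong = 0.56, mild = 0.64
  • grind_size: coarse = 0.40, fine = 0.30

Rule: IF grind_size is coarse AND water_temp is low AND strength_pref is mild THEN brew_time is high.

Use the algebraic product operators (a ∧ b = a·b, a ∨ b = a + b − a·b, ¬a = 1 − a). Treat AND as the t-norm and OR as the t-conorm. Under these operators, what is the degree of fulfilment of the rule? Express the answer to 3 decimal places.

0.215

firing strength: coarse=0.40, low=0.84, mild=0.64; AND[a·b] → w = 0.2150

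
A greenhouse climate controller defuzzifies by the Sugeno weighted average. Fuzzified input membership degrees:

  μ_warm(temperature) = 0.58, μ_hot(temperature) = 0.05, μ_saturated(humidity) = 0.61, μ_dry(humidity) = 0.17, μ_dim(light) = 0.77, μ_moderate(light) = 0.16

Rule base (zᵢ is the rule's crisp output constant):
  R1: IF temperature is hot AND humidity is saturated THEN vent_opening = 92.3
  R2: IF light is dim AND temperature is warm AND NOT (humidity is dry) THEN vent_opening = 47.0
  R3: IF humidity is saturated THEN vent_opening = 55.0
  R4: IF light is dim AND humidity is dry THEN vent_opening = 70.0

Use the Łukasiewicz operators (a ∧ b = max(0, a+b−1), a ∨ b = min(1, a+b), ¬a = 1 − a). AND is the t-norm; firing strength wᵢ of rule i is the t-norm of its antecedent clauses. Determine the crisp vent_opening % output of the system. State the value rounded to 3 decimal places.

53.177

R1 (z=92.3): hot=0.05, saturated=0.61; AND[max(0, a+b−1)] → w = 0.00
R2 (z=47.0): dim=0.77, warm=0.58, ¬dry=1−0.17=0.83; AND[max(0, a+b−1)] → w = 0.18
R3 (z=55.0): saturated=0.61 → w = 0.61
R4 (z=70.0): dim=0.77, dry=0.17; AND[max(0, a+b−1)] → w = 0.00
Weighted average = (0.00·92.3 + 0.18·47.0 + 0.61·55.0 + 0.00·70.0) / (0.00 + 0.18 + 0.61 + 0.00)
  = 42.0100 / 0.7900 = 53.177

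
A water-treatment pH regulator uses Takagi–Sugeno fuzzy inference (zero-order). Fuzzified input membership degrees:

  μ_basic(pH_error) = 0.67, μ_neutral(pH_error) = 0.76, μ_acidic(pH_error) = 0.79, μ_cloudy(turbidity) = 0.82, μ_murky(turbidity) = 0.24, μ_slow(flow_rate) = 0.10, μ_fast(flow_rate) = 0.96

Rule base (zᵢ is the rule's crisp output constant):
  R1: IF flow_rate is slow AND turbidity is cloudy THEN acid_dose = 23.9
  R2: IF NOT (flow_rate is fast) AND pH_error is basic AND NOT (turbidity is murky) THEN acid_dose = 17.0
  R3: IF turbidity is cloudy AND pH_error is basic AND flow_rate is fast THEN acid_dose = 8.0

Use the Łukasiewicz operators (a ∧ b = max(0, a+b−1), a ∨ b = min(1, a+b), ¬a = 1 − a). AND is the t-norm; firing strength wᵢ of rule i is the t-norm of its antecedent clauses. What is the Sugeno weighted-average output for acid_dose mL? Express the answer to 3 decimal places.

8.000

R1 (z=23.9): slow=0.10, cloudy=0.82; AND[max(0, a+b−1)] → w = 0.00
R2 (z=17.0): ¬fast=1−0.96=0.04, basic=0.67, ¬murky=1−0.24=0.76; AND[max(0, a+b−1)] → w = 0.00
R3 (z=8.0): cloudy=0.82, basic=0.67, fast=0.96; AND[max(0, a+b−1)] → w = 0.45
Weighted average = (0.00·23.9 + 0.00·17.0 + 0.45·8.0) / (0.00 + 0.00 + 0.45)
  = 3.6000 / 0.4500 = 8.000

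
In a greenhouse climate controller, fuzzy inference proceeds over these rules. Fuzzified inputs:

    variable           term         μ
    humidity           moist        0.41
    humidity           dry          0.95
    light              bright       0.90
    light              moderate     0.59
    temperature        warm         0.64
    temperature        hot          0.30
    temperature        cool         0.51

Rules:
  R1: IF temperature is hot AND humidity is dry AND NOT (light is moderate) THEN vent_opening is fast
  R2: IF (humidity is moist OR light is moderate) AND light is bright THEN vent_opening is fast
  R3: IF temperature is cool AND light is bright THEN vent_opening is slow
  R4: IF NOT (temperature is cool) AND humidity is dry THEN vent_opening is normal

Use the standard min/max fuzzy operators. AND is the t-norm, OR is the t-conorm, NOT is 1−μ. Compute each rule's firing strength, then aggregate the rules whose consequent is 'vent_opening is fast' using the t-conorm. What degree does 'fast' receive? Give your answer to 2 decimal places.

0.59

R1: hot=0.30, dry=0.95, ¬moderate=1−0.59=0.41; AND[min(a, b)] → w = 0.30
R2: (moist=0.41 OR moderate=0.59) = 0.59; AND[min(a, b)] with bright=0.90 → w = 0.59
R3: cool=0.51, bright=0.90; AND[min(a, b)] → w = 0.51
R4: ¬cool=1−0.51=0.49, dry=0.95; AND[min(a, b)] → w = 0.49
Rules with consequent 'fast': {R1, R2} → strengths 0.30, 0.59
Aggregate via t-conorm [max(a, b)]: 0.59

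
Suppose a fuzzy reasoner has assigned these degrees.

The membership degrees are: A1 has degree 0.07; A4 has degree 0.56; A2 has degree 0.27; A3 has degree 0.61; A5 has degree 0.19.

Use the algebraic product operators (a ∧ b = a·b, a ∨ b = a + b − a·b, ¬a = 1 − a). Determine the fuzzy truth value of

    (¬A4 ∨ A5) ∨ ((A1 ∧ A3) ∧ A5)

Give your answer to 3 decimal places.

0.550

¬A4 = 1 − 0.5600 = 0.4400
¬A4 ∨ A5 = a + b − a·b on (0.4400, 0.1900) = 0.5464
A1 ∧ A3 = a·b on (0.0700, 0.6100) = 0.0427
(A1 ∧ A3) ∧ A5 = a·b on (0.0427, 0.1900) = 0.0081
(¬A4 ∨ A5) ∨ ((A1 ∧ A3) ∧ A5) = a + b − a·b on (0.5464, 0.0081) = 0.5501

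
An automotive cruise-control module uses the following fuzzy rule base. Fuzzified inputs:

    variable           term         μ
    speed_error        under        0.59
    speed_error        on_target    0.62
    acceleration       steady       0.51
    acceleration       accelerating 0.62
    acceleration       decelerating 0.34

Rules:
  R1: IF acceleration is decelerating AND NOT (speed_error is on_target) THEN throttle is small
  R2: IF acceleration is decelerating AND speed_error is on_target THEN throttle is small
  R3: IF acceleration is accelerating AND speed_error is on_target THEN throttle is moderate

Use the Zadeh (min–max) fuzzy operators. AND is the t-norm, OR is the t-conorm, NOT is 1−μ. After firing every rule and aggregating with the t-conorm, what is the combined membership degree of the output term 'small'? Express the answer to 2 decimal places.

0.34

R1: decelerating=0.34, ¬on_target=1−0.62=0.38; AND[min(a, b)] → w = 0.34
R2: decelerating=0.34, on_target=0.62; AND[min(a, b)] → w = 0.34
R3: accelerating=0.62, on_target=0.62; AND[min(a, b)] → w = 0.62
Rules with consequent 'small': {R1, R2} → strengths 0.34, 0.34
Aggregate via t-conorm [max(a, b)]: 0.34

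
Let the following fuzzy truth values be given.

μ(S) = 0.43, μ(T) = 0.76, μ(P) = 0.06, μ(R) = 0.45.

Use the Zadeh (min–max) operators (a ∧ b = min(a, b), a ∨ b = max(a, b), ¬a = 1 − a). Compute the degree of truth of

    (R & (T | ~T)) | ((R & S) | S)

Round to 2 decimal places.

~T = 1 − 0.76 = 0.24
T | ~T = max(a, b) on (0.76, 0.24) = 0.76
R & (T | ~T) = min(a, b) on (0.45, 0.76) = 0.45
R & S = min(a, b) on (0.45, 0.43) = 0.43
(R & S) | S = max(a, b) on (0.43, 0.43) = 0.43
(R & (T | ~T)) | ((R & S) | S) = max(a, b) on (0.45, 0.43) = 0.45

0.45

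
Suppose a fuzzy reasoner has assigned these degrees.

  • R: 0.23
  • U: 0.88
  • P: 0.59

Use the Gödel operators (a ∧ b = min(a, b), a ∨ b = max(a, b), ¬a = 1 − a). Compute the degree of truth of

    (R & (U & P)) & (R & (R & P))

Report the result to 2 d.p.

0.23

U & P = min(a, b) on (0.88, 0.59) = 0.59
R & (U & P) = min(a, b) on (0.23, 0.59) = 0.23
R & P = min(a, b) on (0.23, 0.59) = 0.23
R & (R & P) = min(a, b) on (0.23, 0.23) = 0.23
(R & (U & P)) & (R & (R & P)) = min(a, b) on (0.23, 0.23) = 0.23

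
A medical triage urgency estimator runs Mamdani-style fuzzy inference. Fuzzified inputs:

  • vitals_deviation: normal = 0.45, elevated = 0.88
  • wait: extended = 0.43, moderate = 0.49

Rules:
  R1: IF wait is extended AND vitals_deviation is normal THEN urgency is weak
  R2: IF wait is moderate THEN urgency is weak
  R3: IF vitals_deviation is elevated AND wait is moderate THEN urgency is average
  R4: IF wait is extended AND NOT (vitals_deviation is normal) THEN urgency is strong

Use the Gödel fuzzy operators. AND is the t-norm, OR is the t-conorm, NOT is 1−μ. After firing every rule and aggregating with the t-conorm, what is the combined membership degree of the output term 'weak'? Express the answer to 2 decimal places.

R1: extended=0.43, normal=0.45; AND[min(a, b)] → w = 0.43
R2: moderate=0.49 → w = 0.49
R3: elevated=0.88, moderate=0.49; AND[min(a, b)] → w = 0.49
R4: extended=0.43, ¬normal=1−0.45=0.55; AND[min(a, b)] → w = 0.43
Rules with consequent 'weak': {R1, R2} → strengths 0.43, 0.49
Aggregate via t-conorm [max(a, b)]: 0.49

0.49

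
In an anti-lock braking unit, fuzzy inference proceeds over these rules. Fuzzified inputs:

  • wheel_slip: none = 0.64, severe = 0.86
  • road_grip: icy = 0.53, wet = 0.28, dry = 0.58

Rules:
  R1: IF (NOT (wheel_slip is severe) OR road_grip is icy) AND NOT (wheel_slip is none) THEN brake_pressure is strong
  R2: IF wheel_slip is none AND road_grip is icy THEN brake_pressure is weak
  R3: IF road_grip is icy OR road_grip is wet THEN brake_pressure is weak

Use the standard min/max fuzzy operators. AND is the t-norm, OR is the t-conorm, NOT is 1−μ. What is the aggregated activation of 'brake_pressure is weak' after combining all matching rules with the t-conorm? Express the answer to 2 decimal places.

R1: (¬severe=1−0.86=0.14 OR icy=0.53) = 0.53; AND[min(a, b)] with ¬none=1−0.64=0.36 → w = 0.36
R2: none=0.64, icy=0.53; AND[min(a, b)] → w = 0.53
R3: icy=0.53, wet=0.28; OR[max(a, b)] → w = 0.53
Rules with consequent 'weak': {R2, R3} → strengths 0.53, 0.53
Aggregate via t-conorm [max(a, b)]: 0.53

0.53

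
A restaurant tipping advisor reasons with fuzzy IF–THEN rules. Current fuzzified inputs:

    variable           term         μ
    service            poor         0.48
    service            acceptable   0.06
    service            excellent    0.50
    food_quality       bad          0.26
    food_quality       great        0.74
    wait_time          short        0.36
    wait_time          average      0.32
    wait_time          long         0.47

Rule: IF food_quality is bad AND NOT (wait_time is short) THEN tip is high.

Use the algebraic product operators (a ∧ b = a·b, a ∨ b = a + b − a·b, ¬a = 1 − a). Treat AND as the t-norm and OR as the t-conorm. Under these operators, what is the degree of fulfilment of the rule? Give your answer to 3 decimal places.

0.166

firing strength: bad=0.26, ¬short=1−0.36=0.64; AND[a·b] → w = 0.1664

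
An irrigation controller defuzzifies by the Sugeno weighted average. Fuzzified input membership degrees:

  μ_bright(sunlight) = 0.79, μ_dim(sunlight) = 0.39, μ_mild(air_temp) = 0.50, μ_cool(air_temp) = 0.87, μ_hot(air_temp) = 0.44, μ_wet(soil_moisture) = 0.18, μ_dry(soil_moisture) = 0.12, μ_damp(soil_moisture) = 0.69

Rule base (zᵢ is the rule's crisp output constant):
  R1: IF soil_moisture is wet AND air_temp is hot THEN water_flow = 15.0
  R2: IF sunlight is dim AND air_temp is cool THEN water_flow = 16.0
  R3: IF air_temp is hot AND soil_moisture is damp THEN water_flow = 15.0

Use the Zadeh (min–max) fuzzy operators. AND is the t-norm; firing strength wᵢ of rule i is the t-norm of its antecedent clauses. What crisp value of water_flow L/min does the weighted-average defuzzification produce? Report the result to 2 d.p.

15.39

R1 (z=15.0): wet=0.18, hot=0.44; AND[min(a, b)] → w = 0.18
R2 (z=16.0): dim=0.39, cool=0.87; AND[min(a, b)] → w = 0.39
R3 (z=15.0): hot=0.44, damp=0.69; AND[min(a, b)] → w = 0.44
Weighted average = (0.18·15.0 + 0.39·16.0 + 0.44·15.0) / (0.18 + 0.39 + 0.44)
  = 15.5400 / 1.0100 = 15.39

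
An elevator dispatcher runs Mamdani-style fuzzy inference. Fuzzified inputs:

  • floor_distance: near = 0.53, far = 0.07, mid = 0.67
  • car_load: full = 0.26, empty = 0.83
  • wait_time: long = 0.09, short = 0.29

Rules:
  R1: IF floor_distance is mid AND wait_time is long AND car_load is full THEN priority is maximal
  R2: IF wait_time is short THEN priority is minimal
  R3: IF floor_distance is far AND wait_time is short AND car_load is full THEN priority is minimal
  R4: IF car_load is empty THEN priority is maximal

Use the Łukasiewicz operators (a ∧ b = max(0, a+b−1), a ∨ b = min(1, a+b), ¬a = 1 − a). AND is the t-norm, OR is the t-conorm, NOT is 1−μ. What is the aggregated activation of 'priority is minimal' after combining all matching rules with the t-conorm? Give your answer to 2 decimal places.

0.29

R1: mid=0.67, long=0.09, full=0.26; AND[max(0, a+b−1)] → w = 0.00
R2: short=0.29 → w = 0.29
R3: far=0.07, short=0.29, full=0.26; AND[max(0, a+b−1)] → w = 0.00
R4: empty=0.83 → w = 0.83
Rules with consequent 'minimal': {R2, R3} → strengths 0.29, 0.00
Aggregate via t-conorm [min(1, a+b)]: 0.29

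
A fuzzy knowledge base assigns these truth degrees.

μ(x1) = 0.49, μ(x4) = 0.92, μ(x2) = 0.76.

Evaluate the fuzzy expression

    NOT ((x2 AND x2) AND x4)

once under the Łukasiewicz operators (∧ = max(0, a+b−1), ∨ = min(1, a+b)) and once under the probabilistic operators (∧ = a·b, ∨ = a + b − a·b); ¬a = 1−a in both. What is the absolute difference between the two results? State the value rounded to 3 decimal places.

Under Łukasiewicz:
  x2 AND x2 = max(0, a+b−1) on (0.76, 0.76) = 0.52
  (x2 AND x2) AND x4 = max(0, a+b−1) on (0.52, 0.92) = 0.44
  NOT ((x2 AND x2) AND x4) = 1 − 0.44 = 0.56
  → value = 0.5600
Under probabilistic:
  x2 AND x2 = a·b on (0.7600, 0.7600) = 0.5776
  (x2 AND x2) AND x4 = a·b on (0.5776, 0.9200) = 0.5314
  NOT ((x2 AND x2) AND x4) = 1 − 0.5314 = 0.4686
  → value = 0.4686
|0.5600 − 0.4686| = 0.091

0.091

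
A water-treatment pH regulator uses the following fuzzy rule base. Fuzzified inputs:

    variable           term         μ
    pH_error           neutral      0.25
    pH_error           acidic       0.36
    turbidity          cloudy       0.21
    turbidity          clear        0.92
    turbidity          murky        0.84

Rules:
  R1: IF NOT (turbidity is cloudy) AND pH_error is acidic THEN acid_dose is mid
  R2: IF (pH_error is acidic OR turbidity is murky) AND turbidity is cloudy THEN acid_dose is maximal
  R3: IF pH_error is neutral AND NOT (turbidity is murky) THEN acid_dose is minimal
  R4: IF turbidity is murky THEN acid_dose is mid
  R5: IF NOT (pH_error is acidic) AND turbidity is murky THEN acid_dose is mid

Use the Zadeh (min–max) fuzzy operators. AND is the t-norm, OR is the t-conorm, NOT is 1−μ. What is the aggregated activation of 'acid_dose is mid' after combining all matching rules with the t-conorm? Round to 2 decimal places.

R1: ¬cloudy=1−0.21=0.79, acidic=0.36; AND[min(a, b)] → w = 0.36
R2: (acidic=0.36 OR murky=0.84) = 0.84; AND[min(a, b)] with cloudy=0.21 → w = 0.21
R3: neutral=0.25, ¬murky=1−0.84=0.16; AND[min(a, b)] → w = 0.16
R4: murky=0.84 → w = 0.84
R5: ¬acidic=1−0.36=0.64, murky=0.84; AND[min(a, b)] → w = 0.64
Rules with consequent 'mid': {R1, R4, R5} → strengths 0.36, 0.84, 0.64
Aggregate via t-conorm [max(a, b)]: 0.84

0.84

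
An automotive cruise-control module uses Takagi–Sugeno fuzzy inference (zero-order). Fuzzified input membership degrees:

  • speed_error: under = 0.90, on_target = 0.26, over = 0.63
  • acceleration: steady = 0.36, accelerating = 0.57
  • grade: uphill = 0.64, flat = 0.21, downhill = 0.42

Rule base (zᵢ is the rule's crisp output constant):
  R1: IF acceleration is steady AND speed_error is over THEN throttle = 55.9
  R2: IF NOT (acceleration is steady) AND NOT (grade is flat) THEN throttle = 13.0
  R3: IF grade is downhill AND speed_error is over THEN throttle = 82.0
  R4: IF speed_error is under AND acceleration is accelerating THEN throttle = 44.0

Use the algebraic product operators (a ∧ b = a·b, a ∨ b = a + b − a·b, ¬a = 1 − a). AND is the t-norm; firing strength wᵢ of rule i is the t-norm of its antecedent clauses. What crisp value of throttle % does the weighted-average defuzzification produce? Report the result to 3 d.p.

42.066

R1 (z=55.9): steady=0.36, over=0.63; AND[a·b] → w = 0.2268
R2 (z=13.0): ¬steady=1−0.36=0.64, ¬flat=1−0.21=0.79; AND[a·b] → w = 0.5056
R3 (z=82.0): downhill=0.42, over=0.63; AND[a·b] → w = 0.2646
R4 (z=44.0): under=0.90, accelerating=0.57; AND[a·b] → w = 0.5130
Weighted average = (0.2268·55.9 + 0.5056·13.0 + 0.2646·82.0 + 0.5130·44.0) / (0.2268 + 0.5056 + 0.2646 + 0.5130)
  = 63.5201 / 1.5100 = 42.066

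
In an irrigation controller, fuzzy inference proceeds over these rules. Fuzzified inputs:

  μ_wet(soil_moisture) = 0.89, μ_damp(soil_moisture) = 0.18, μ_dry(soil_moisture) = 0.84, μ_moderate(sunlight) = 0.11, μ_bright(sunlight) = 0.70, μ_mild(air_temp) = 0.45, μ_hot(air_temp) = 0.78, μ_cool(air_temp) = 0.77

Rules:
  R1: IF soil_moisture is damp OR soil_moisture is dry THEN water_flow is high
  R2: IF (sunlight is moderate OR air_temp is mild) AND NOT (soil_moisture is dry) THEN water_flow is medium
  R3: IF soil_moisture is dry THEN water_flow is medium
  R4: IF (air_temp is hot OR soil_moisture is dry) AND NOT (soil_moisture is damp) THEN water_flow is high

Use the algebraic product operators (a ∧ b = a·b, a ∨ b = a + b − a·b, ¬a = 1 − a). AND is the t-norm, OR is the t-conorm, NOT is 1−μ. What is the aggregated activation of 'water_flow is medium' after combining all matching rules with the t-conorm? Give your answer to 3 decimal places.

R1: damp=0.18, dry=0.84; OR[a + b − a·b] → w = 0.8688
R2: (moderate=0.11 OR mild=0.45) = 0.5105; AND[a·b] with ¬dry=1−0.84=0.16 → w = 0.0817
R3: dry=0.84 → w = 0.8400
R4: (hot=0.78 OR dry=0.84) = 0.9648; AND[a·b] with ¬damp=1−0.18=0.82 → w = 0.7911
Rules with consequent 'medium': {R2, R3} → strengths 0.0817, 0.8400
Aggregate via t-conorm [a + b − a·b]: 0.8531

0.853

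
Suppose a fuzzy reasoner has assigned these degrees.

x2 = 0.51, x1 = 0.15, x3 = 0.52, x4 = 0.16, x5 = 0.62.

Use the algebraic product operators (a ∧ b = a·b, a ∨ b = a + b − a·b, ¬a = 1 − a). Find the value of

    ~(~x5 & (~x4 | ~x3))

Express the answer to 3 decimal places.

~x5 = 1 − 0.6200 = 0.3800
~x4 = 1 − 0.1600 = 0.8400
~x3 = 1 − 0.5200 = 0.4800
~x4 | ~x3 = a + b − a·b on (0.8400, 0.4800) = 0.9168
~x5 & (~x4 | ~x3) = a·b on (0.3800, 0.9168) = 0.3484
~(~x5 & (~x4 | ~x3)) = 1 − 0.3484 = 0.6516

0.652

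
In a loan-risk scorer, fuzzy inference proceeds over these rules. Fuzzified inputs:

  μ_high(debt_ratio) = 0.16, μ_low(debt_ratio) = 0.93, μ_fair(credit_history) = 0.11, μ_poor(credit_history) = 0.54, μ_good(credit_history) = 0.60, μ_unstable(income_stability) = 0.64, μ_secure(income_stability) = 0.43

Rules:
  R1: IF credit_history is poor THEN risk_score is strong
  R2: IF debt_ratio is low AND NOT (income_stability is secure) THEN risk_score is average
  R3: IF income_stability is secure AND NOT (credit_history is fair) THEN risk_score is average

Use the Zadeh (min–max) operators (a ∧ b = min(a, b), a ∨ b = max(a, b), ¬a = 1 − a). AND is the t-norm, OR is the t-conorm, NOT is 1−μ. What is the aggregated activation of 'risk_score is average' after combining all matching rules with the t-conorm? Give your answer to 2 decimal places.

0.57

R1: poor=0.54 → w = 0.54
R2: low=0.93, ¬secure=1−0.43=0.57; AND[min(a, b)] → w = 0.57
R3: secure=0.43, ¬fair=1−0.11=0.89; AND[min(a, b)] → w = 0.43
Rules with consequent 'average': {R2, R3} → strengths 0.57, 0.43
Aggregate via t-conorm [max(a, b)]: 0.57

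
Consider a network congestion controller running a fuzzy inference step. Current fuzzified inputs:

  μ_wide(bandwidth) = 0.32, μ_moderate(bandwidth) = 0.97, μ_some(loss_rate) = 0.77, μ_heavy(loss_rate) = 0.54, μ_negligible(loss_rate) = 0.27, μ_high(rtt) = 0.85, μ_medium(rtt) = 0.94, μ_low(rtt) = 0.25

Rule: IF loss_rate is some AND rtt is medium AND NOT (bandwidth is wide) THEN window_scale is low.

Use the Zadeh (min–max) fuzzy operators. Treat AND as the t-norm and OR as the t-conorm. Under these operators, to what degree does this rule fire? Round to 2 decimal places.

0.68

firing strength: some=0.77, medium=0.94, ¬wide=1−0.32=0.68; AND[min(a, b)] → w = 0.68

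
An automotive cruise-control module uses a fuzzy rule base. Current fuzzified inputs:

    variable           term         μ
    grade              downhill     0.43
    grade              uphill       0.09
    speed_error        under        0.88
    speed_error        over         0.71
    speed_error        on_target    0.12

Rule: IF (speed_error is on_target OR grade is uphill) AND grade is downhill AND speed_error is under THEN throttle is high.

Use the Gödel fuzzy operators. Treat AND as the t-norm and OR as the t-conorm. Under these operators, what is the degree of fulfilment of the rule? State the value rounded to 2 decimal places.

firing strength: (on_target=0.12 OR uphill=0.09) = 0.12; AND[min(a, b)] with downhill=0.43, under=0.88 → w = 0.12

0.12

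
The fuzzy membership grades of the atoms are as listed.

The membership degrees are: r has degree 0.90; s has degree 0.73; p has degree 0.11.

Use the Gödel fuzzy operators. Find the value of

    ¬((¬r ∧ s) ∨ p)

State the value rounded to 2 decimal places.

¬r = 1 − 0.90 = 0.10
¬r ∧ s = min(a, b) on (0.10, 0.73) = 0.10
(¬r ∧ s) ∨ p = max(a, b) on (0.10, 0.11) = 0.11
¬((¬r ∧ s) ∨ p) = 1 − 0.11 = 0.89

0.89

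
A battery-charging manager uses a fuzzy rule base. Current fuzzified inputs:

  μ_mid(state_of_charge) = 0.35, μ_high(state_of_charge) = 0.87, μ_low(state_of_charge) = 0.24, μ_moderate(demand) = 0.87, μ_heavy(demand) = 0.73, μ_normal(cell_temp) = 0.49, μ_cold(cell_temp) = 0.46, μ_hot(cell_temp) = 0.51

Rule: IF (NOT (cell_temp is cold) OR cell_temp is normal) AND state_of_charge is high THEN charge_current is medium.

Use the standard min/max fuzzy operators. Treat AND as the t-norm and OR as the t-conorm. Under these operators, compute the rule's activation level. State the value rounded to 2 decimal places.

firing strength: (¬cold=1−0.46=0.54 OR normal=0.49) = 0.54; AND[min(a, b)] with high=0.87 → w = 0.54

0.54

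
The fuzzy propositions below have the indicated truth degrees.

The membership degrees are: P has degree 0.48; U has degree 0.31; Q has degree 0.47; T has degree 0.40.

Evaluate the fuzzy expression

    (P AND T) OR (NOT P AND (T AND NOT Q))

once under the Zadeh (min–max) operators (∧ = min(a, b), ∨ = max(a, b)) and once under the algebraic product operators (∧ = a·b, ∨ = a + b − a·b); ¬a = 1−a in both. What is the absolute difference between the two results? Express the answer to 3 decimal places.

0.119

Under Zadeh (min–max):
  P AND T = min(a, b) on (0.48, 0.40) = 0.40
  NOT P = 1 − 0.48 = 0.52
  NOT Q = 1 − 0.47 = 0.53
  T AND NOT Q = min(a, b) on (0.40, 0.53) = 0.40
  NOT P AND (T AND NOT Q) = min(a, b) on (0.52, 0.40) = 0.40
  (P AND T) OR (NOT P AND (T AND NOT Q)) = max(a, b) on (0.40, 0.40) = 0.40
  → value = 0.4000
Under algebraic product:
  P AND T = a·b on (0.4800, 0.4000) = 0.1920
  NOT P = 1 − 0.4800 = 0.5200
  NOT Q = 1 − 0.4700 = 0.5300
  T AND NOT Q = a·b on (0.4000, 0.5300) = 0.2120
  NOT P AND (T AND NOT Q) = a·b on (0.5200, 0.2120) = 0.1102
  (P AND T) OR (NOT P AND (T AND NOT Q)) = a + b − a·b on (0.1920, 0.1102) = 0.2811
  → value = 0.2811
|0.4000 − 0.2811| = 0.119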